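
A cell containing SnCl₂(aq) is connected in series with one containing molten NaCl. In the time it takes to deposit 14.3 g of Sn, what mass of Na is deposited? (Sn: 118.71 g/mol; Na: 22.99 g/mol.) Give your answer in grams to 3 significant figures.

5.54 g

n(Sn) = 14.3 / 118.71 = 0.1205 mol
Sn²⁺ + 2e⁻ → Sn, so n(e⁻) = 2 × 0.1205 = 0.2410 mol
In series, the same 0.2410 mol of electrons flows through the second cell.
Na⁺ + e⁻ → Na, so n(Na) = 0.2410 mol
m(Na) = 0.2410 × 22.99 = 5.54 g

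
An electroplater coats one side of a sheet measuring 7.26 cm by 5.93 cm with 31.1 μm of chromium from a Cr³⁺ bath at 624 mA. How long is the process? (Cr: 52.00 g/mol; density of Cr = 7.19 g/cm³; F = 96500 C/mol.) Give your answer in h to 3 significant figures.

2.39 h

Plated area = 7.26 × 5.93 = 43.05 cm²
Volume = 43.05 × 31.1×10⁻⁴ cm = 0.1339 cm³
m(Cr) = 0.1339 × 7.19 = 0.9627 g
n(Cr) = 0.9627 / 52.00 = 0.01851 mol; n(e⁻) = 3 × 0.01851 = 0.05553 mol
Q = 0.05553 × 96500 = 5359 C
t = 5359 / 0.624 = 8588 s = 2.39 h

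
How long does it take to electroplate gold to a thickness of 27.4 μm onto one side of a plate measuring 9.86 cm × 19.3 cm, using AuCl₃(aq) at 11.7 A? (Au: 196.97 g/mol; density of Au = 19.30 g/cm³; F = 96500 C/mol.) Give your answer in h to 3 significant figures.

Plated area = 9.86 × 19.3 = 190.3 cm²
Volume = 190.3 × 27.4×10⁻⁴ cm = 0.5214 cm³
m(Au) = 0.5214 × 19.30 = 10.06 g
n(Au) = 10.06 / 196.97 = 0.05107 mol; n(e⁻) = 3 × 0.05107 = 0.1532 mol
Q = 0.1532 × 96500 = 14780 C
t = 14780 / 11.7 = 1263 s = 0.351 h

0.351 h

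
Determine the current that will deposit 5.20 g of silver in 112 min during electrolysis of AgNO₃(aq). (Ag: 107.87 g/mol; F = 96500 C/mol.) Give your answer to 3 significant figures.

0.692 A

n(Ag) = 5.20 / 107.87 = 0.04821 mol
Ag⁺ + e⁻ → Ag, so n(e⁻) = 0.04821 mol
Q = 0.04821 × 96500 = 4652 C
I = Q / t = 4652 / 6720 s = 0.692 A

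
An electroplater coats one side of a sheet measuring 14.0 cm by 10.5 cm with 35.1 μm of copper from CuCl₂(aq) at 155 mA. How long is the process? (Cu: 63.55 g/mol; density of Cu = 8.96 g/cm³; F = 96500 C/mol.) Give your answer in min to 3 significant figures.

Plated area = 14.0 × 10.5 = 147.0 cm²
Volume = 147.0 × 35.1×10⁻⁴ cm = 0.5160 cm³
m(Cu) = 0.5160 × 8.96 = 4.623 g
n(Cu) = 4.623 / 63.55 = 0.07275 mol; n(e⁻) = 2 × 0.07275 = 0.1455 mol
Q = 0.1455 × 96500 = 14040 C
t = 14040 / 0.155 = 90580 s = 1510 min

1510 min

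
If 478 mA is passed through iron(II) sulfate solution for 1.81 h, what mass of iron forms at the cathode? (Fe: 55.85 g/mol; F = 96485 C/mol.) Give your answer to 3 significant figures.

0.901 g

Charge passed = 0.478 × 6516 = 3115 C
Moles of electrons = 3115 / 96485 = 0.03228 mol
Fe²⁺ + 2e⁻ → Fe, so n(Fe) = 0.03228 / 2 = 0.01614 mol
m = 0.01614 × 55.85 = 0.901 g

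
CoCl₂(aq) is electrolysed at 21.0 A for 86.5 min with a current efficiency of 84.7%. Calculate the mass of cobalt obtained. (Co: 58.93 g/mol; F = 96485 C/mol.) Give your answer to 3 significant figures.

28.2 g

Q = 21.0 × 5190 = 1.090×10^5 C
n(e⁻) = 1.090×10^5 / 96485 = 1.130 mol
Co²⁺ + 2e⁻ → Co, so theoretical m(Co) = 0.5650 × 58.93 = 33.30 g
Actual mass = 84.7% × 33.30 = 28.2 g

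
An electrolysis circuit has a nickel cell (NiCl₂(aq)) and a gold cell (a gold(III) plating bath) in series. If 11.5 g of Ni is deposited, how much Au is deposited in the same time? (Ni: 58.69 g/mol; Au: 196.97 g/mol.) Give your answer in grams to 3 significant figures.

25.7 g

n(Ni) = 11.5 / 58.69 = 0.1959 mol
Ni²⁺ + 2e⁻ → Ni, so n(e⁻) = 2 × 0.1959 = 0.3918 mol
In series, the same 0.3918 mol of electrons flows through the second cell.
Au³⁺ + 3e⁻ → Au, so n(Au) = 0.3918 / 3 = 0.1306 mol
m(Au) = 0.1306 × 196.97 = 25.7 g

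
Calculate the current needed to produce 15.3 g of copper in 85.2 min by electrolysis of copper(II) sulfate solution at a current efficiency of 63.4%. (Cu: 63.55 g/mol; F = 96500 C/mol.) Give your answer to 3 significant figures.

n(Cu) = 15.3 / 63.55 = 0.2408 mol
Cu²⁺ + 2e⁻ → Cu, so n(e⁻) = 2 × 0.2408 = 0.4816 mol
Q = 0.4816 × 96500 / 0.634 = 73300 C
I = Q / t = 73300 / 5112 s = 14.3 A

14.3 A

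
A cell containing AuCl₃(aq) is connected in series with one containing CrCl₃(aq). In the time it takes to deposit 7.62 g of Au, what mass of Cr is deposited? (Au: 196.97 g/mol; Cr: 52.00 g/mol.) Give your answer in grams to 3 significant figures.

n(Au) = 7.62 / 196.97 = 0.03869 mol
Au³⁺ + 3e⁻ → Au, so n(e⁻) = 3 × 0.03869 = 0.1161 mol
Same current for the same time ⇒ same n(e⁻) = 0.1161 mol in both cells.
Cr³⁺ + 3e⁻ → Cr, so n(Cr) = 0.1161 / 3 = 0.03870 mol
m(Cr) = 0.03870 × 52.00 = 2.01 g

2.01 g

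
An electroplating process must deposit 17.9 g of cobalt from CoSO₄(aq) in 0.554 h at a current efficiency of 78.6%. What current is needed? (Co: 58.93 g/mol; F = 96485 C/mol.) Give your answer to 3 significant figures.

37.4 A

n(Co) = 17.9 / 58.93 = 0.3038 mol
Co²⁺ + 2e⁻ → Co, so n(e⁻) = 2 × 0.3038 = 0.6076 mol
Q = 0.6076 × 96485 / 0.786 = 74590 C
I = Q / t = 74590 / 1994.4 s = 37.4 A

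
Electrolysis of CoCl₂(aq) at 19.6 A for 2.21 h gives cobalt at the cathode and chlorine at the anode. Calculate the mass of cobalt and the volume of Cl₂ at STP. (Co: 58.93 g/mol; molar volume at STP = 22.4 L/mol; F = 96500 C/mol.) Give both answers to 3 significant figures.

47.6 g Co; 18.1 L Cl₂

Q = 19.6 × 7956 = 1.559×10^5 C; n(e⁻) = 1.559×10^5 / 96500 = 1.616 mol
Cathode: Co²⁺ + 2e⁻ → Co → n(Co) = 1.616/2 = 0.8080 mol → 47.6 g
Anode: 2Cl⁻ → Cl₂ + 2e⁻ → n(Cl₂) = 1.616/2 = 0.8080 mol → 18.1 L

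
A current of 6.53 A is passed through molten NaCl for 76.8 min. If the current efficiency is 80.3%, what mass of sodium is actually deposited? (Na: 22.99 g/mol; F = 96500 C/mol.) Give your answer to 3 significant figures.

Q = 6.53 × 4608 = 30090 C
n(e⁻) = 30090 / 96500 = 0.3118 mol
Na⁺ + e⁻ → Na, so theoretical m(Na) = 0.3118 × 22.99 = 7.168 g
Actual mass = 80.3% × 7.168 = 5.76 g

5.76 g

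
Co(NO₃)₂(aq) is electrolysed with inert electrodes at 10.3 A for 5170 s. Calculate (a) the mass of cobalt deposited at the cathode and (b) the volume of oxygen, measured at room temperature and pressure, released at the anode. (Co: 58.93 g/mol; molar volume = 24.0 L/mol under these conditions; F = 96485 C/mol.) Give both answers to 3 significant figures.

16.3 g Co; 3.31 L O₂

Q = 10.3 × 5170 = 53250 C; n(e⁻) = 53250 / 96485 = 0.5519 mol
Cathode: Co²⁺ + 2e⁻ → Co → n(Co) = 0.5519/2 = 0.2760 mol → 16.3 g
Anode: 2H₂O → O₂ + 4H⁺ + 4e⁻ → n(O₂) = 0.5519/4 = 0.1380 mol → 3.31 L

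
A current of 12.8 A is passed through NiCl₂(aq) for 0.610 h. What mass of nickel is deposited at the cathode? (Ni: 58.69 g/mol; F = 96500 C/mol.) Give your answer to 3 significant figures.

8.55 g

Q = 12.8 A × 2196 s = 28110 C
n(e⁻) = Q/F = 28110/96500 = 0.2913 mol
Ni²⁺ + 2e⁻ → Ni, so n(Ni) = 0.2913 / 2 = 0.1457 mol
m = 0.1457 × 58.69 = 8.55 g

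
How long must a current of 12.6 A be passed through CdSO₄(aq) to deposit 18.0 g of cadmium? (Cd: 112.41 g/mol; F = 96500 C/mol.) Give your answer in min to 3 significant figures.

40.9 min

n(Cd) = 18.0 / 112.41 = 0.1601 mol
Cd²⁺ + 2e⁻ → Cd, so n(e⁻) = 2 × 0.1601 = 0.3202 mol
Q = 0.3202 × 96500 = 30900 C
t = Q / I = 30900 / 12.6 = 2452 s = 40.9 min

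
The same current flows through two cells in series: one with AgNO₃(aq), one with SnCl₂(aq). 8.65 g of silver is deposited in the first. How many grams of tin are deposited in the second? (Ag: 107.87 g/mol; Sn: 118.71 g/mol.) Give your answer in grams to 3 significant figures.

4.76 g

n(Ag) = 8.65 / 107.87 = 0.08019 mol
Ag⁺ + e⁻ → Ag, so n(e⁻) = 0.08019 mol
In series, the same 0.08019 mol of electrons flows through the second cell.
Sn²⁺ + 2e⁻ → Sn, so n(Sn) = 0.08019 / 2 = 0.04010 mol
m(Sn) = 0.04010 × 118.71 = 4.76 g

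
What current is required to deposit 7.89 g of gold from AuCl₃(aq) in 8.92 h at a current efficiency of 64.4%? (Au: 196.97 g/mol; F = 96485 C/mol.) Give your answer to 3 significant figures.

0.561 A

n(Au) = 7.89 / 196.97 = 0.04006 mol
Au³⁺ + 3e⁻ → Au, so n(e⁻) = 3 × 0.04006 = 0.1202 mol
Q = 0.1202 × 96485 / 0.644 = 18010 C
I = Q / t = 18010 / 32112 s = 0.561 A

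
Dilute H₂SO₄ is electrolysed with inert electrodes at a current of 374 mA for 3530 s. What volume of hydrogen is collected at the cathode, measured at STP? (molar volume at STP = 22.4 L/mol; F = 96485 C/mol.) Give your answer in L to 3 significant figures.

Q = 0.374 A × 3530 s = 1320 C
Moles of electrons = 1320 / 96485 = 0.01368 mol
2H⁺ + 2e⁻ → H₂, so n(H₂) = 0.01368 / 2 = 0.006840 mol
V = 0.006840 × 22.4 = 0.1532 L

0.153 L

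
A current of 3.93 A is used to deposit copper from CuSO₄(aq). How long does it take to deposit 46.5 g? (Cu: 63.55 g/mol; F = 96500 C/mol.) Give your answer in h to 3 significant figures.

n(Cu) = 46.5 / 63.55 = 0.7317 mol
Cu²⁺ + 2e⁻ → Cu, so n(e⁻) = 2 × 0.7317 = 1.463 mol
Q = 1.463 × 96500 = 1.412×10^5 C
t = Q / I = 1.412×10^5 / 3.93 = 35930 s = 9.98 h

9.98 h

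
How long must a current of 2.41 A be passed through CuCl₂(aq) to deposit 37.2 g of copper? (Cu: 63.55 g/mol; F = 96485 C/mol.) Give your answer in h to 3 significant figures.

13.0 h

n(Cu) = 37.2 / 63.55 = 0.5854 mol
Cu²⁺ + 2e⁻ → Cu, so n(e⁻) = 2 × 0.5854 = 1.171 mol
Q = 1.171 × 96485 = 1.130×10^5 C
t = Q / I = 1.130×10^5 / 2.41 = 46890 s = 13.0 h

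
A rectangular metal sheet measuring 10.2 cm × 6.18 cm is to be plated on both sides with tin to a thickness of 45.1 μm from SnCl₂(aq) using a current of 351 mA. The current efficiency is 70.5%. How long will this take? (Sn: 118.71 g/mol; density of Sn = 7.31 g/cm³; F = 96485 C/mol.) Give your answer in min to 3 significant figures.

455 min

Plated area = 2 × 10.2 × 6.18 = 126.1 cm²
Volume = 126.1 × 45.1×10⁻⁴ cm = 0.5687 cm³
m(Sn) = 0.5687 × 7.31 = 4.157 g
n(Sn) = 4.157 / 118.71 = 0.03502 mol; n(e⁻) = 2 × 0.03502 = 0.07004 mol
Q = 0.07004 × 96485 / 0.705 = 9586 C
t = 9586 / 0.351 = 27310 s = 455 min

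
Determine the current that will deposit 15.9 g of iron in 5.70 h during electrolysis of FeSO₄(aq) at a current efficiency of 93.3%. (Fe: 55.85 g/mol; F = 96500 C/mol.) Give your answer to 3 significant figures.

n(Fe) = 15.9 / 55.85 = 0.2847 mol
Fe²⁺ + 2e⁻ → Fe, so n(e⁻) = 2 × 0.2847 = 0.5694 mol
Q = 0.5694 × 96500 / 0.933 = 58890 C
I = Q / t = 58890 / 20520 s = 2.87 A

2.87 A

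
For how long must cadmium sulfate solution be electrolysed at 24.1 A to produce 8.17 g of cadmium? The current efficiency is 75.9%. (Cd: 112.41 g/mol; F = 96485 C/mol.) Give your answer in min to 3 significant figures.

12.8 min

n(Cd) = 8.17 / 112.41 = 0.07268 mol
Cd²⁺ + 2e⁻ → Cd, so n(e⁻) = 2 × 0.07268 = 0.1454 mol
Q = 0.1454 × 96485 / 0.759 = 18480 C
t = Q / I = 18480 / 24.1 = 766.8 s = 12.8 min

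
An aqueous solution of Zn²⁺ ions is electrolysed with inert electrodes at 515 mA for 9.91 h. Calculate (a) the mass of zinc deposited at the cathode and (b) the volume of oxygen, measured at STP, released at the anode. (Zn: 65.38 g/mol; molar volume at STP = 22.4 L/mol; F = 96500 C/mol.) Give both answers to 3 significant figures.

Q = 0.515 × 35676 = 18370 C; n(e⁻) = 18370 / 96500 = 0.1904 mol
Cathode: Zn²⁺ + 2e⁻ → Zn → n(Zn) = 0.1904/2 = 0.09520 mol → 6.22 g
Anode: 2H₂O → O₂ + 4H⁺ + 4e⁻ → n(O₂) = 0.1904/4 = 0.04760 mol → 1.07 L

6.22 g Zn; 1.07 L O₂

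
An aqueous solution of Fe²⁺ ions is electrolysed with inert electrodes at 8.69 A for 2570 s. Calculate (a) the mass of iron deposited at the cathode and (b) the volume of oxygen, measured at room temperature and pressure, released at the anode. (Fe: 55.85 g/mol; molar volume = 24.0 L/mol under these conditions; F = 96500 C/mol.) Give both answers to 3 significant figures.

6.46 g Fe; 1.39 L O₂

Q = 8.69 × 2570 = 22330 C; n(e⁻) = 22330 / 96500 = 0.2314 mol
Cathode: Fe²⁺ + 2e⁻ → Fe → n(Fe) = 0.2314/2 = 0.1157 mol → 6.46 g
Anode: 2H₂O → O₂ + 4H⁺ + 4e⁻ → n(O₂) = 0.2314/4 = 0.05785 mol → 1.39 L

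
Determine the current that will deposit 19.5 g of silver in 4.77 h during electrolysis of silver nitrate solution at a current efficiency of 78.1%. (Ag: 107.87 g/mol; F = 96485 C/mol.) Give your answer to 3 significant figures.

n(Ag) = 19.5 / 107.87 = 0.1808 mol
Ag⁺ + e⁻ → Ag, so n(e⁻) = 0.1808 mol
Q = 0.1808 × 96485 / 0.781 = 22340 C
I = Q / t = 22340 / 17172 s = 1.30 A

1.30 A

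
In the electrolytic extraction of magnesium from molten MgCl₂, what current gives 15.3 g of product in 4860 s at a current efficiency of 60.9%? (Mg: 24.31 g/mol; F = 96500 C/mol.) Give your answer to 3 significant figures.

41.0 A

n(Mg) = 15.3 / 24.31 = 0.6294 mol
Mg²⁺ + 2e⁻ → Mg, so n(e⁻) = 2 × 0.6294 = 1.259 mol
Q = 1.259 × 96500 / 0.609 = 1.995×10^5 C
I = Q / t = 1.995×10^5 / 4860 s = 41.0 A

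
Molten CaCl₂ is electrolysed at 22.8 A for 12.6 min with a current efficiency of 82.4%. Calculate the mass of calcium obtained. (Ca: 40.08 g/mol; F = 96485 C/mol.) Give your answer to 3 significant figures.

Q = 22.8 × 756 = 17240 C
n(e⁻) = 17240 / 96485 = 0.1787 mol
Ca²⁺ + 2e⁻ → Ca, so theoretical m(Ca) = 0.08935 × 40.08 = 3.581 g
Actual mass = 82.4% × 3.581 = 2.95 g

2.95 g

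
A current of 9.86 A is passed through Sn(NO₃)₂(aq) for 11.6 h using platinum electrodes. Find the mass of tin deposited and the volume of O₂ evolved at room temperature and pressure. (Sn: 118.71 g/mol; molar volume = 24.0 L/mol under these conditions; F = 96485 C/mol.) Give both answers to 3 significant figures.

253 g Sn; 25.6 L O₂

Q = 9.86 × 41760 = 4.118×10^5 C; n(e⁻) = 4.118×10^5 / 96485 = 4.268 mol
Cathode: Sn²⁺ + 2e⁻ → Sn → n(Sn) = 4.268/2 = 2.134 mol → 253 g
Anode: 2H₂O → O₂ + 4H⁺ + 4e⁻ → n(O₂) = 4.268/4 = 1.067 mol → 25.6 L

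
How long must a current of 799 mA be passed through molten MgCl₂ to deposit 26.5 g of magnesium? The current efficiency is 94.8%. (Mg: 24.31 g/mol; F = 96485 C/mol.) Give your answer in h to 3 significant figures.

77.1 h

n(Mg) = 26.5 / 24.31 = 1.090 mol
Mg²⁺ + 2e⁻ → Mg, so n(e⁻) = 2 × 1.090 = 2.180 mol
Q = 2.180 × 96485 / 0.948 = 2.219×10^5 C
t = Q / I = 2.219×10^5 / 0.799 = 2.777×10^5 s = 77.1 h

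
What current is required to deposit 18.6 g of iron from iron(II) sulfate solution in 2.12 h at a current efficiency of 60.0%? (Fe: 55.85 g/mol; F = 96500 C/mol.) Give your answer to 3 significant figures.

n(Fe) = 18.6 / 55.85 = 0.3330 mol
Fe²⁺ + 2e⁻ → Fe, so n(e⁻) = 2 × 0.3330 = 0.6660 mol
Q = 0.6660 × 96500 / 0.600 = 1.071×10^5 C
I = Q / t = 1.071×10^5 / 7632 s = 14.0 A

14.0 A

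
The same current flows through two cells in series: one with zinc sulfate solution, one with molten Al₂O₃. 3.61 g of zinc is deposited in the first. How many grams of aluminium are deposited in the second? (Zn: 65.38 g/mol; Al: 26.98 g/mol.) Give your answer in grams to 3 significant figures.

n(Zn) = 3.61 / 65.38 = 0.05522 mol
Zn²⁺ + 2e⁻ → Zn, so n(e⁻) = 2 × 0.05522 = 0.1104 mol
The cells are in series, so the same charge (and hence the same n(e⁻) = 0.1104 mol) passes through both.
Al³⁺ + 3e⁻ → Al, so n(Al) = 0.1104 / 3 = 0.03680 mol
m(Al) = 0.03680 × 26.98 = 0.993 g

0.993 g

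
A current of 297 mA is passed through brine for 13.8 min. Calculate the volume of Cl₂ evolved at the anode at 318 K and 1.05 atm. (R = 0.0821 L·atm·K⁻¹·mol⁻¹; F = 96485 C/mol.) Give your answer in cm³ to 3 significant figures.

31.7 cm³

Q = 0.297 A × 828 s = 245.9 C
n(e⁻) = 245.9 / 96485 = 0.002549 mol
2Cl⁻ → Cl₂ + 2e⁻, so n(Cl₂) = 0.002549 / 2 = 0.001275 mol
V = nRT/P = 0.001275 × 0.0821 × 318 / 1.05 = 0.03170 L
= 31.7 cm³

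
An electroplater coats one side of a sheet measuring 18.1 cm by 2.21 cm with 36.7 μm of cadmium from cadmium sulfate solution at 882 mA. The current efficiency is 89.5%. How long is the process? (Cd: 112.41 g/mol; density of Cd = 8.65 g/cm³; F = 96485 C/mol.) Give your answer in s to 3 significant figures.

2760 s

Plated area = 18.1 × 2.21 = 40.00 cm²
Volume = 40.00 × 36.7×10⁻⁴ cm = 0.1468 cm³
m(Cd) = 0.1468 × 8.65 = 1.270 g
n(Cd) = 1.270 / 112.41 = 0.01130 mol; n(e⁻) = 2 × 0.01130 = 0.02260 mol
Q = 0.02260 × 96485 / 0.895 = 2436 C
t = 2436 / 0.882 = 2762 s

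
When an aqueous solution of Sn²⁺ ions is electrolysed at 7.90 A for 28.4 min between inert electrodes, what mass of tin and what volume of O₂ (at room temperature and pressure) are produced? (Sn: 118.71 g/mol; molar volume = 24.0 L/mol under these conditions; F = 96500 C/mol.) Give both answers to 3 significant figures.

Q = 7.90 × 1704 = 13460 C; n(e⁻) = 13460 / 96500 = 0.1395 mol
Cathode: Sn²⁺ + 2e⁻ → Sn → n(Sn) = 0.1395/2 = 0.06975 mol → 8.28 g
Anode: 2H₂O → O₂ + 4H⁺ + 4e⁻ → n(O₂) = 0.1395/4 = 0.03488 mol → 0.837 L

8.28 g Sn; 0.837 L O₂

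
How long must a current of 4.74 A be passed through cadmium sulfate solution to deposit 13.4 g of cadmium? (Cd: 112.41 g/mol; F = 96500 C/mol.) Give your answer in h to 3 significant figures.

n(Cd) = 13.4 / 112.41 = 0.1192 mol
Cd²⁺ + 2e⁻ → Cd, so n(e⁻) = 2 × 0.1192 = 0.2384 mol
Q = 0.2384 × 96500 = 23010 C
t = Q / I = 23010 / 4.74 = 4854 s = 1.35 h

1.35 h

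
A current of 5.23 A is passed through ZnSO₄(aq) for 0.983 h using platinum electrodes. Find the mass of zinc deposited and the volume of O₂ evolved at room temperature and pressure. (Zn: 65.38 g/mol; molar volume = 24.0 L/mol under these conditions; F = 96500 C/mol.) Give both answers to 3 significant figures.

6.27 g Zn; 1.15 L O₂

Q = 5.23 × 3538.8 = 18510 C; n(e⁻) = 18510 / 96500 = 0.1918 mol
Cathode: Zn²⁺ + 2e⁻ → Zn → n(Zn) = 0.1918/2 = 0.09590 mol → 6.27 g
Anode: 2H₂O → O₂ + 4H⁺ + 4e⁻ → n(O₂) = 0.1918/4 = 0.04795 mol → 1.15 L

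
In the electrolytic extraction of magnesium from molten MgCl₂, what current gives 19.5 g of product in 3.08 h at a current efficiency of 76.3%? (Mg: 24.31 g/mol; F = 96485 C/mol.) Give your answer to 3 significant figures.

18.3 A

n(Mg) = 19.5 / 24.31 = 0.8021 mol
Mg²⁺ + 2e⁻ → Mg, so n(e⁻) = 2 × 0.8021 = 1.604 mol
Q = 1.604 × 96485 / 0.763 = 2.028×10^5 C
I = Q / t = 2.028×10^5 / 11088 s = 18.3 A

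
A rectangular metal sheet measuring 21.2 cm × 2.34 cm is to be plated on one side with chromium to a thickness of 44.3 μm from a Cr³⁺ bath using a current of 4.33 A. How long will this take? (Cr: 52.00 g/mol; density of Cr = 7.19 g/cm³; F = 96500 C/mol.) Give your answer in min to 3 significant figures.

33.9 min

Plated area = 21.2 × 2.34 = 49.61 cm²
Volume = 49.61 × 44.3×10⁻⁴ cm = 0.2198 cm³
m(Cr) = 0.2198 × 7.19 = 1.580 g
n(Cr) = 1.580 / 52.00 = 0.03038 mol; n(e⁻) = 3 × 0.03038 = 0.09114 mol
Q = 0.09114 × 96500 = 8795 C
t = 8795 / 4.33 = 2031 s = 33.9 min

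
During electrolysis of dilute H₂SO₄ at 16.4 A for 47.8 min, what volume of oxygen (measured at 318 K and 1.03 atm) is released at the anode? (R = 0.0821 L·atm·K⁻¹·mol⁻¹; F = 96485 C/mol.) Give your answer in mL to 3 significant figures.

Q = 16.4 A × 2868 s = 47040 C
n(e⁻) = 47040 / 96485 = 0.4875 mol
2H₂O → O₂ + 4H⁺ + 4e⁻, so n(O₂) = 0.4875 / 4 = 0.1219 mol
V = nRT/P = 0.1219 × 0.0821 × 318 / 1.03 = 3.090 L
= 3090 mL

3090 mL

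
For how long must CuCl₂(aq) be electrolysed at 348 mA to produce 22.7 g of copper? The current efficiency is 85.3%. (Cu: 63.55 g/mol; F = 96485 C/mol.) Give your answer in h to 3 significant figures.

64.5 h

n(Cu) = 22.7 / 63.55 = 0.3572 mol
Cu²⁺ + 2e⁻ → Cu, so n(e⁻) = 2 × 0.3572 = 0.7144 mol
Q = 0.7144 × 96485 / 0.853 = 80810 C
t = Q / I = 80810 / 0.348 = 2.322×10^5 s = 64.5 h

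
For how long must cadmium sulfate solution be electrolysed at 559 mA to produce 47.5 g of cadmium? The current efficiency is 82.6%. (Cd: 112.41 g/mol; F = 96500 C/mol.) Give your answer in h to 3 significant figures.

n(Cd) = 47.5 / 112.41 = 0.4226 mol
Cd²⁺ + 2e⁻ → Cd, so n(e⁻) = 2 × 0.4226 = 0.8452 mol
Q = 0.8452 × 96500 / 0.826 = 98740 C
t = Q / I = 98740 / 0.559 = 1.766×10^5 s = 49.1 h

49.1 h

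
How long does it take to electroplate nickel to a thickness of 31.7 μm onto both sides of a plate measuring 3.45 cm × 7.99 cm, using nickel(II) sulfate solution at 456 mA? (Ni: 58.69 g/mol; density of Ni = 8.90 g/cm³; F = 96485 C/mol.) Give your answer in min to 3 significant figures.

187 min

Plated area = 2 × 3.45 × 7.99 = 55.13 cm²
Volume = 55.13 × 31.7×10⁻⁴ cm = 0.1748 cm³
m(Ni) = 0.1748 × 8.90 = 1.556 g
n(Ni) = 1.556 / 58.69 = 0.02651 mol; n(e⁻) = 2 × 0.02651 = 0.05302 mol
Q = 0.05302 × 96485 = 5116 C
t = 5116 / 0.456 = 11220 s = 187 min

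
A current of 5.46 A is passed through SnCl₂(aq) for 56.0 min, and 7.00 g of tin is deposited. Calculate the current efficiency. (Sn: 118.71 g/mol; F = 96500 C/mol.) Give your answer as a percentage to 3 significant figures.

Q = 5.46 × 3360 = 18350 C
n(e⁻) = 18350 / 96500 = 0.1902 mol
Sn²⁺ + 2e⁻ → Sn, so theoretical n(Sn) = 0.09510 mol → 11.29 g
Efficiency = 7.00 / 11.29 = 0.6200 = 62.0%

62.0%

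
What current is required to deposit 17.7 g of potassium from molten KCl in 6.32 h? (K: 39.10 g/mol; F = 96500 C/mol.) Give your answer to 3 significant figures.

n(K) = 17.7 / 39.10 = 0.4527 mol
K⁺ + e⁻ → K, so n(e⁻) = 0.4527 mol
Q = 0.4527 × 96500 = 43690 C
I = Q / t = 43690 / 22752 s = 1.92 A

1.92 A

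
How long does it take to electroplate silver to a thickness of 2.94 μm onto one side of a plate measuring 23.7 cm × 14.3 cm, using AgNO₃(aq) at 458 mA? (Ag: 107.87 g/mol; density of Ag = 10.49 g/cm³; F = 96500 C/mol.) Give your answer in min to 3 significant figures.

34.0 min

Plated area = 23.7 × 14.3 = 338.9 cm²
Volume = 338.9 × 2.94×10⁻⁴ cm = 0.09964 cm³
m(Ag) = 0.09964 × 10.49 = 1.045 g
n(Ag) = 1.045 / 107.87 = 0.009688 mol; n(e⁻) = 0.009688 mol
Q = 0.009688 × 96500 = 934.9 C
t = 934.9 / 0.458 = 2041 s = 34.0 min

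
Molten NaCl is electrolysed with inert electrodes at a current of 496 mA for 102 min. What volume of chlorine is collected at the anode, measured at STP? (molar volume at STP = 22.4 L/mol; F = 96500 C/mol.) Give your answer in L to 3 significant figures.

Q = It = 0.496 × 6120 = 3036 C
n(e⁻) = Q/F = 3036/96500 = 0.03146 mol
2Cl⁻ → Cl₂ + 2e⁻, so n(Cl₂) = 0.03146 / 2 = 0.01573 mol
V = 0.01573 × 22.4 = 0.3524 L

0.352 L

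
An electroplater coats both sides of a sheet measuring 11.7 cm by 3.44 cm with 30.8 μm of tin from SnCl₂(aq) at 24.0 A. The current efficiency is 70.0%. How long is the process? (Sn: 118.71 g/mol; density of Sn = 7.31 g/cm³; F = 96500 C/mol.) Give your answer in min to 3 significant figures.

Plated area = 2 × 11.7 × 3.44 = 80.50 cm²
Volume = 80.50 × 30.8×10⁻⁴ cm = 0.2479 cm³
m(Sn) = 0.2479 × 7.31 = 1.812 g
n(Sn) = 1.812 / 118.71 = 0.01526 mol; n(e⁻) = 2 × 0.01526 = 0.03052 mol
Q = 0.03052 × 96500 / 0.700 = 4207 C
t = 4207 / 24.0 = 175.3 s = 2.92 min

2.92 min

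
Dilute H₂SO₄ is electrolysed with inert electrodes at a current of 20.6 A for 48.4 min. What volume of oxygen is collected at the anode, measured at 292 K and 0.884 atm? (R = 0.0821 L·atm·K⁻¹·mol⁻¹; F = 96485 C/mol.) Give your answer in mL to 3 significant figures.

4200 mL

Q = 20.6 A × 2904 s = 59820 C
Moles of electrons = 59820 / 96485 = 0.6200 mol
2H₂O → O₂ + 4H⁺ + 4e⁻, so n(O₂) = 0.6200 / 4 = 0.1550 mol
V = nRT/P = 0.1550 × 0.0821 × 292 / 0.884 = 4.203 L
= 4200 mL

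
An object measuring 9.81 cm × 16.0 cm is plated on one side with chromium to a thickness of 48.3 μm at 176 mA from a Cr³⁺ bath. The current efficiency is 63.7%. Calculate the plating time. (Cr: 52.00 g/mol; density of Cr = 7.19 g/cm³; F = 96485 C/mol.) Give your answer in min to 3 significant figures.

4510 min

Plated area = 9.81 × 16.0 = 157.0 cm²
Volume = 157.0 × 48.3×10⁻⁴ cm = 0.7583 cm³
m(Cr) = 0.7583 × 7.19 = 5.452 g
n(Cr) = 5.452 / 52.00 = 0.1048 mol; n(e⁻) = 3 × 0.1048 = 0.3144 mol
Q = 0.3144 × 96485 / 0.637 = 47620 C
t = 47620 / 0.176 = 2.706×10^5 s = 4510 min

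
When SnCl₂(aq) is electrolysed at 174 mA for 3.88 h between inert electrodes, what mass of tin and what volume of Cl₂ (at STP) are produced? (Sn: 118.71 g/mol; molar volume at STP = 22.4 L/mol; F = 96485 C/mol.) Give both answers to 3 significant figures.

1.50 g Sn; 0.282 L Cl₂

Q = 0.174 × 13968 = 2430 C; n(e⁻) = 2430 / 96485 = 0.02519 mol
Cathode: Sn²⁺ + 2e⁻ → Sn → n(Sn) = 0.02519/2 = 0.01260 mol → 1.50 g
Anode: 2Cl⁻ → Cl₂ + 2e⁻ → n(Cl₂) = 0.02519/2 = 0.01260 mol → 0.282 L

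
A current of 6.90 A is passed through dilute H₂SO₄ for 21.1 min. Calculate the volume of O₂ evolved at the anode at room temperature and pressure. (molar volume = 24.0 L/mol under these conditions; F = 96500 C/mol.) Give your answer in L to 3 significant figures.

Q = It = 6.90 × 1266 = 8735 C
Moles of electrons = 8735 / 96500 = 0.09052 mol
2H₂O → O₂ + 4H⁺ + 4e⁻, so n(O₂) = 0.09052 / 4 = 0.02263 mol
V = 0.02263 × 24.0 = 0.5431 L

0.543 L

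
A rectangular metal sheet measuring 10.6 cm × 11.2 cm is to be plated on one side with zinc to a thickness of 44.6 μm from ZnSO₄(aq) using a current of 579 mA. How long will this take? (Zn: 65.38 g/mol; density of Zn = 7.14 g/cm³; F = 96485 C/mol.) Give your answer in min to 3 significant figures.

321 min

Plated area = 10.6 × 11.2 = 118.7 cm²
Volume = 118.7 × 44.6×10⁻⁴ cm = 0.5294 cm³
m(Zn) = 0.5294 × 7.14 = 3.780 g
n(Zn) = 3.780 / 65.38 = 0.05782 mol; n(e⁻) = 2 × 0.05782 = 0.1156 mol
Q = 0.1156 × 96485 = 11150 C
t = 11150 / 0.579 = 19260 s = 321 min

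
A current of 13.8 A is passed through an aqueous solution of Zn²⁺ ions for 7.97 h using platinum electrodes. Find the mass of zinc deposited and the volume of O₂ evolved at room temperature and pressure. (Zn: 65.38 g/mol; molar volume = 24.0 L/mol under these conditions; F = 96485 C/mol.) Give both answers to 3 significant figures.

134 g Zn; 24.6 L O₂

Q = 13.8 × 28692 = 3.959×10^5 C; n(e⁻) = 3.959×10^5 / 96485 = 4.103 mol
Cathode: Zn²⁺ + 2e⁻ → Zn → n(Zn) = 4.103/2 = 2.052 mol → 134 g
Anode: 2H₂O → O₂ + 4H⁺ + 4e⁻ → n(O₂) = 4.103/4 = 1.026 mol → 24.6 L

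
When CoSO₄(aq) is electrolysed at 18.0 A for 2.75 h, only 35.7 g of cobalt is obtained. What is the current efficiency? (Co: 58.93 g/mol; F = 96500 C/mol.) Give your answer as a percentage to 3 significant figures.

Q = 18.0 × 9900 = 1.782×10^5 C
n(e⁻) = 1.782×10^5 / 96500 = 1.847 mol
Co²⁺ + 2e⁻ → Co, so theoretical n(Co) = 0.9235 mol → 54.42 g
Efficiency = 35.7 / 54.42 = 0.6560 = 65.6%

65.6%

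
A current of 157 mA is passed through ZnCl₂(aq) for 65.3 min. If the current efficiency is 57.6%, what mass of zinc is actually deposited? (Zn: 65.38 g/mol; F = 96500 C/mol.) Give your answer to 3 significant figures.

Q = 0.157 × 3918 = 615.1 C
n(e⁻) = 615.1 / 96500 = 0.006374 mol
Zn²⁺ + 2e⁻ → Zn, so theoretical m(Zn) = 0.003187 × 65.38 = 0.2084 g
Actual mass = 57.6% × 0.2084 = 0.120 g

0.120 g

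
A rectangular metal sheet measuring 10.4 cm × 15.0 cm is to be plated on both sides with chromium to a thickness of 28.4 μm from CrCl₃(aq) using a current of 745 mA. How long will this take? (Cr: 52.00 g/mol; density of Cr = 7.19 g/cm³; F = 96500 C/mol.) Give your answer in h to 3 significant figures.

Plated area = 2 × 10.4 × 15.0 = 312.0 cm²
Volume = 312.0 × 28.4×10⁻⁴ cm = 0.8861 cm³
m(Cr) = 0.8861 × 7.19 = 6.371 g
n(Cr) = 6.371 / 52.00 = 0.1225 mol; n(e⁻) = 3 × 0.1225 = 0.3675 mol
Q = 0.3675 × 96500 = 35460 C
t = 35460 / 0.745 = 47600 s = 13.2 h

13.2 h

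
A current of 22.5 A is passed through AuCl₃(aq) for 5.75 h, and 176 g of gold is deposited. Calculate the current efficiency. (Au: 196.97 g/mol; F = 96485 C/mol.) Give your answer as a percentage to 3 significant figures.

Q = 22.5 × 20700 = 4.658×10^5 C
n(e⁻) = 4.658×10^5 / 96485 = 4.828 mol
Au³⁺ + 3e⁻ → Au, so theoretical n(Au) = 1.609 mol → 316.9 g
Efficiency = 176 / 316.9 = 0.5554 = 55.5%

55.5%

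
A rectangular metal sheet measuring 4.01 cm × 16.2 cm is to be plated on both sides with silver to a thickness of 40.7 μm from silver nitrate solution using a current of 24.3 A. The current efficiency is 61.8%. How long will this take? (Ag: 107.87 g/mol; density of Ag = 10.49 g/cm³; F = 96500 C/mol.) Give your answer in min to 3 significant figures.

5.51 min

Plated area = 2 × 4.01 × 16.2 = 129.9 cm²
Volume = 129.9 × 40.7×10⁻⁴ cm = 0.5287 cm³
m(Ag) = 0.5287 × 10.49 = 5.546 g
n(Ag) = 5.546 / 107.87 = 0.05141 mol; n(e⁻) = 0.05141 mol
Q = 0.05141 × 96500 / 0.618 = 8028 C
t = 8028 / 24.3 = 330.4 s = 5.51 min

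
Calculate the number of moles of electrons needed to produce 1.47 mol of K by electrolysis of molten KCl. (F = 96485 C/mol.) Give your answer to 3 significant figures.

1.47 mol

K⁺ + e⁻ → K, so n(e⁻) = 1 × 1.47 = 1.470 mol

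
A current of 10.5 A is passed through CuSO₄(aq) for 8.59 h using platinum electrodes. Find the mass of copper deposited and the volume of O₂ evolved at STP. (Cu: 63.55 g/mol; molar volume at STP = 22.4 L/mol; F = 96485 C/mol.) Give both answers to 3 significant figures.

Q = 10.5 × 30924 = 3.247×10^5 C; n(e⁻) = 3.247×10^5 / 96485 = 3.365 mol
Cathode: Cu²⁺ + 2e⁻ → Cu → n(Cu) = 3.365/2 = 1.683 mol → 107 g
Anode: 2H₂O → O₂ + 4H⁺ + 4e⁻ → n(O₂) = 3.365/4 = 0.8413 mol → 18.8 L

107 g Cu; 18.8 L O₂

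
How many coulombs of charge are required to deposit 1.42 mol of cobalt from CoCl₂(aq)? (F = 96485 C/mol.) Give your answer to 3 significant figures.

Co²⁺ + 2e⁻ → Co, so n(e⁻) = 2 × 1.42 = 2.840 mol
Q = 2.840 × 96485 = 2.740×10^5 C

2.74×10^5 C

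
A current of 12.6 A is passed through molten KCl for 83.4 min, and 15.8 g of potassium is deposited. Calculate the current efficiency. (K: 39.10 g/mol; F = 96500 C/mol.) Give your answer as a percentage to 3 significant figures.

Q = 12.6 × 5004 = 63050 C
n(e⁻) = 63050 / 96500 = 0.6534 mol
K⁺ + e⁻ → K, so theoretical n(K) = 0.6534 mol → 25.55 g
Efficiency = 15.8 / 25.55 = 0.6184 = 61.8%

61.8%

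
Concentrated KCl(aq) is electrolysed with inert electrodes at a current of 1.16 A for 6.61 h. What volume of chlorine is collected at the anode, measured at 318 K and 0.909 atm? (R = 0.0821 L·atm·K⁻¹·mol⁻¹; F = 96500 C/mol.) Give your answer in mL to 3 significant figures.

4110 mL

Charge passed = 1.16 × 23796 = 27600 C
Moles of electrons = 27600 / 96500 = 0.2860 mol
2Cl⁻ → Cl₂ + 2e⁻, so n(Cl₂) = 0.2860 / 2 = 0.1430 mol
V = nRT/P = 0.1430 × 0.0821 × 318 / 0.909 = 4.107 L
= 4110 mL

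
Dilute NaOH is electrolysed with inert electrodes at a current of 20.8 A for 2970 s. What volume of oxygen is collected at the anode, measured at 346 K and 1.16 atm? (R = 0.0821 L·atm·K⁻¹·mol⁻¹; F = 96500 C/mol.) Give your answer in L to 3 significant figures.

Charge passed = 20.8 × 2970 = 61780 C
Moles of electrons = 61780 / 96500 = 0.6402 mol
2H₂O → O₂ + 4H⁺ + 4e⁻, so n(O₂) = 0.6402 / 4 = 0.1601 mol
V = nRT/P = 0.1601 × 0.0821 × 346 / 1.16 = 3.921 L

3.92 L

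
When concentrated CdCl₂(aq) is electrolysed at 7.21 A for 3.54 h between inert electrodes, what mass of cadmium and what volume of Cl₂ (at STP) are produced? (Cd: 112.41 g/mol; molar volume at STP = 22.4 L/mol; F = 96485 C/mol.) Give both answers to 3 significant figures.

53.5 g Cd; 10.7 L Cl₂

Q = 7.21 × 12744 = 91880 C; n(e⁻) = 91880 / 96485 = 0.9523 mol
Cathode: Cd²⁺ + 2e⁻ → Cd → n(Cd) = 0.9523/2 = 0.4762 mol → 53.5 g
Anode: 2Cl⁻ → Cl₂ + 2e⁻ → n(Cl₂) = 0.9523/2 = 0.4762 mol → 10.7 L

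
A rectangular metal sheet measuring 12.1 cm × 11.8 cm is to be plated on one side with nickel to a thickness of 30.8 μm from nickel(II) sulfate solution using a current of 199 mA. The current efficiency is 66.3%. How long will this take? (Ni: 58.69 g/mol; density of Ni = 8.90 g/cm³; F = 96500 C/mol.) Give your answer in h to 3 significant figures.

27.1 h

Plated area = 12.1 × 11.8 = 142.8 cm²
Volume = 142.8 × 30.8×10⁻⁴ cm = 0.4398 cm³
m(Ni) = 0.4398 × 8.90 = 3.914 g
n(Ni) = 3.914 / 58.69 = 0.06669 mol; n(e⁻) = 2 × 0.06669 = 0.1334 mol
Q = 0.1334 × 96500 / 0.663 = 19420 C
t = 19420 / 0.199 = 97590 s = 27.1 h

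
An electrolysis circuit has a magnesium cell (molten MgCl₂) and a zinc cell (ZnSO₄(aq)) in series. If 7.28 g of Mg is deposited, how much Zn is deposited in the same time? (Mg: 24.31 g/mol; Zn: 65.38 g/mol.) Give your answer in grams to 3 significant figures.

n(Mg) = 7.28 / 24.31 = 0.2995 mol
Mg²⁺ + 2e⁻ → Mg, so n(e⁻) = 2 × 0.2995 = 0.5990 mol
In series, the same 0.5990 mol of electrons flows through the second cell.
Zn²⁺ + 2e⁻ → Zn, so n(Zn) = 0.5990 / 2 = 0.2995 mol
m(Zn) = 0.2995 × 65.38 = 19.6 g

19.6 g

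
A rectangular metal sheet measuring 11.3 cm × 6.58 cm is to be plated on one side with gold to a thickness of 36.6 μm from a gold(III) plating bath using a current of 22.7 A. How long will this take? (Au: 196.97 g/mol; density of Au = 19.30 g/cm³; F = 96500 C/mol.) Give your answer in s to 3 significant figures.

340 s

Plated area = 11.3 × 6.58 = 74.35 cm²
Volume = 74.35 × 36.6×10⁻⁴ cm = 0.2721 cm³
m(Au) = 0.2721 × 19.30 = 5.252 g
n(Au) = 5.252 / 196.97 = 0.02666 mol; n(e⁻) = 3 × 0.02666 = 0.07998 mol
Q = 0.07998 × 96500 = 7718 C
t = 7718 / 22.7 = 340.0 s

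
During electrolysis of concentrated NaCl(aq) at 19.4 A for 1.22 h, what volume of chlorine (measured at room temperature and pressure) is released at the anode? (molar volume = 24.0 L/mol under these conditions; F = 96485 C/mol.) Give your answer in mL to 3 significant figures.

10600 mL

Q = 19.4 A × 4392 s = 85200 C
n(e⁻) = 85200 / 96485 = 0.8830 mol
2Cl⁻ → Cl₂ + 2e⁻, so n(Cl₂) = 0.8830 / 2 = 0.4415 mol
V = 0.4415 × 24.0 = 10.60 L
= 10600 mL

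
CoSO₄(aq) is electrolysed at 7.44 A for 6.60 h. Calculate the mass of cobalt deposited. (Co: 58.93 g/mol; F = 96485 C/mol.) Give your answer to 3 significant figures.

Charge passed = 7.44 × 23760 = 1.768×10^5 C
n(e⁻) = Q/F = 1.768×10^5/96485 = 1.832 mol
Co²⁺ + 2e⁻ → Co, so n(Co) = 1.832 / 2 = 0.9160 mol
m = 0.9160 × 58.93 = 54.0 g

54.0 g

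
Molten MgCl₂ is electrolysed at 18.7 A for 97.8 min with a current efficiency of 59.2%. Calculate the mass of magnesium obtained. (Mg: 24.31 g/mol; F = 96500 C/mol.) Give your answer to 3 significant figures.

Q = 18.7 × 5868 = 1.097×10^5 C
n(e⁻) = 1.097×10^5 / 96500 = 1.137 mol
Mg²⁺ + 2e⁻ → Mg, so theoretical m(Mg) = 0.5685 × 24.31 = 13.82 g
Actual mass = 59.2% × 13.82 = 8.18 g

8.18 g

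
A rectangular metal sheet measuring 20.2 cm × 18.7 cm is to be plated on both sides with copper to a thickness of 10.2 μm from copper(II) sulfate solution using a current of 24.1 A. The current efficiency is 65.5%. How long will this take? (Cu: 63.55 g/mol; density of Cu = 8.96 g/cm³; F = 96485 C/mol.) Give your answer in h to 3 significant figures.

0.369 h

Plated area = 2 × 20.2 × 18.7 = 755.5 cm²
Volume = 755.5 × 10.2×10⁻⁴ cm = 0.7706 cm³
m(Cu) = 0.7706 × 8.96 = 6.905 g
n(Cu) = 6.905 / 63.55 = 0.1087 mol; n(e⁻) = 2 × 0.1087 = 0.2174 mol
Q = 0.2174 × 96485 / 0.655 = 32020 C
t = 32020 / 24.1 = 1329 s = 0.369 h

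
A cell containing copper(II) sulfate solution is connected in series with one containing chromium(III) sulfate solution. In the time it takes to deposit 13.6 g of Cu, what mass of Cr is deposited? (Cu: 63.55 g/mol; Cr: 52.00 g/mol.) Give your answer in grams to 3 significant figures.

n(Cu) = 13.6 / 63.55 = 0.2140 mol
Cu²⁺ + 2e⁻ → Cu, so n(e⁻) = 2 × 0.2140 = 0.4280 mol
Since the cells are in series, n(e⁻) in the Cr cell is also 0.4280 mol.
Cr³⁺ + 3e⁻ → Cr, so n(Cr) = 0.4280 / 3 = 0.1427 mol
m(Cr) = 0.1427 × 52.00 = 7.42 g

7.42 g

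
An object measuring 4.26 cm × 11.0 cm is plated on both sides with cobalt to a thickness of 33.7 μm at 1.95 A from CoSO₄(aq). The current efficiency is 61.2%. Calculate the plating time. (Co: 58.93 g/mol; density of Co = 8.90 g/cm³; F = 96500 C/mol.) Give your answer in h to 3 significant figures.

Plated area = 2 × 4.26 × 11.0 = 93.72 cm²
Volume = 93.72 × 33.7×10⁻⁴ cm = 0.3158 cm³
m(Co) = 0.3158 × 8.90 = 2.811 g
n(Co) = 2.811 / 58.93 = 0.04770 mol; n(e⁻) = 2 × 0.04770 = 0.09540 mol
Q = 0.09540 × 96500 / 0.612 = 15040 C
t = 15040 / 1.95 = 7713 s = 2.14 h

2.14 h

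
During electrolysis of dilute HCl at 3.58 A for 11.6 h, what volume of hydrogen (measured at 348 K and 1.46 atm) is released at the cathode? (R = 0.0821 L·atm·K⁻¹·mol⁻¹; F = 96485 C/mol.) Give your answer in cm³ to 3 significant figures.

15200 cm³

Q = It = 3.58 × 41760 = 1.495×10^5 C
Moles of electrons = 1.495×10^5 / 96485 = 1.549 mol
2H⁺ + 2e⁻ → H₂, so n(H₂) = 1.549 / 2 = 0.7745 mol
V = nRT/P = 0.7745 × 0.0821 × 348 / 1.46 = 15.16 L
= 15200 cm³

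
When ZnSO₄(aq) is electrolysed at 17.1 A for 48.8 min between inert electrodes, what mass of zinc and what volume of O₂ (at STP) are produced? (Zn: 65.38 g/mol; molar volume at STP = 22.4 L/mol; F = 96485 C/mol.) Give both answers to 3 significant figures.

Q = 17.1 × 2928 = 50070 C; n(e⁻) = 50070 / 96485 = 0.5189 mol
Cathode: Zn²⁺ + 2e⁻ → Zn → n(Zn) = 0.5189/2 = 0.2595 mol → 17.0 g
Anode: 2H₂O → O₂ + 4H⁺ + 4e⁻ → n(O₂) = 0.5189/4 = 0.1297 mol → 2.91 L

17.0 g Zn; 2.91 L O₂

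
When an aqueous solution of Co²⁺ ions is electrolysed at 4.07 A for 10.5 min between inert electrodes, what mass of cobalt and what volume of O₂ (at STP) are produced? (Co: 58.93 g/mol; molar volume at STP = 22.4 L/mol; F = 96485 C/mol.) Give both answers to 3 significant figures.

0.783 g Co; 0.149 L O₂

Q = 4.07 × 630 = 2564 C; n(e⁻) = 2564 / 96485 = 0.02657 mol
Cathode: Co²⁺ + 2e⁻ → Co → n(Co) = 0.02657/2 = 0.01329 mol → 0.783 g
Anode: 2H₂O → O₂ + 4H⁺ + 4e⁻ → n(O₂) = 0.02657/4 = 0.006643 mol → 0.149 L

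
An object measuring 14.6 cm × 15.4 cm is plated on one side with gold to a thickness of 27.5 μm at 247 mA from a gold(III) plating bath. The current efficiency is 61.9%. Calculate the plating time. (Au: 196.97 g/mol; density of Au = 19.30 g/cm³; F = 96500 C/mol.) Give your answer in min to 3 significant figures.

Plated area = 14.6 × 15.4 = 224.8 cm²
Volume = 224.8 × 27.5×10⁻⁴ cm = 0.6182 cm³
m(Au) = 0.6182 × 19.30 = 11.93 g
n(Au) = 11.93 / 196.97 = 0.06057 mol; n(e⁻) = 3 × 0.06057 = 0.1817 mol
Q = 0.1817 × 96500 / 0.619 = 28330 C
t = 28330 / 0.247 = 1.147×10^5 s = 1910 min

1910 min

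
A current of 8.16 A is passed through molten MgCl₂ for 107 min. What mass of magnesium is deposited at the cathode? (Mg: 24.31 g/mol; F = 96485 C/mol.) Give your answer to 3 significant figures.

Q = 8.16 A × 6420 s = 52390 C
Moles of electrons = 52390 / 96485 = 0.5430 mol
Mg²⁺ + 2e⁻ → Mg, so n(Mg) = 0.5430 / 2 = 0.2715 mol
m = 0.2715 × 24.31 = 6.60 g

6.60 g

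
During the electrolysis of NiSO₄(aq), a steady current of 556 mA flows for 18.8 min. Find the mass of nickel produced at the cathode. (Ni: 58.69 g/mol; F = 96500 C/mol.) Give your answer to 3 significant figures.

0.191 g

Charge passed = 0.556 × 1128 = 627.2 C
n(e⁻) = 627.2 / 96500 = 0.006499 mol
Ni²⁺ + 2e⁻ → Ni, so n(Ni) = 0.006499 / 2 = 0.003250 mol
m = 0.003250 × 58.69 = 0.191 g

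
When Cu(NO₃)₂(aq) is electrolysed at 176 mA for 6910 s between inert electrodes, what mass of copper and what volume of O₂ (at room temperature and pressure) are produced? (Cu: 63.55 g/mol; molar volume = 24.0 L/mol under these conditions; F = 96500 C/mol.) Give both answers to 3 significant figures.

0.400 g Cu; 0.0756 L O₂

Q = 0.176 × 6910 = 1216 C; n(e⁻) = 1216 / 96500 = 0.01260 mol
Cathode: Cu²⁺ + 2e⁻ → Cu → n(Cu) = 0.01260/2 = 0.006300 mol → 0.400 g
Anode: 2H₂O → O₂ + 4H⁺ + 4e⁻ → n(O₂) = 0.01260/4 = 0.003150 mol → 0.0756 L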